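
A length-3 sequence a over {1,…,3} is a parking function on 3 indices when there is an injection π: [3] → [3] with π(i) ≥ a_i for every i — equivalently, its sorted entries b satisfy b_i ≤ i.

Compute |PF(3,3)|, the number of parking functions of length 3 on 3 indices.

|PF(3,3)| = (4−3)·4^(3−1) = 1·16 = 16 [KW]
Check (3,2,1) → sorted (1,2,3): b_i ≤ i ∀i, a PF.

16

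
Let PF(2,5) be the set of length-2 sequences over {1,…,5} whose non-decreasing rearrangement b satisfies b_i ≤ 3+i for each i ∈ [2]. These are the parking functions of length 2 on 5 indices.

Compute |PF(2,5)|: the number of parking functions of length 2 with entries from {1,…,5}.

|PF| = (5+1−2)·(5+1)^{2−1} = 4×6 = 24
Example (4,5) → sorted (4,5): b_i ≤ 3+i ∀i, a PF.

24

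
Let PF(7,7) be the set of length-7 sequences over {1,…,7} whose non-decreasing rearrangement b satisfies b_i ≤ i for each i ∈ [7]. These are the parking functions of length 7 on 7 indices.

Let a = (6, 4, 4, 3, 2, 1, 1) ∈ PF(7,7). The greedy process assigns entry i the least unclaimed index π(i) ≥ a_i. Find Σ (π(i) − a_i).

Σπ = 7·8/2 = 28 (π permutes [7]); Σa = 6+4+4+3+2+1+1 = 21; disp = 28−21 = 7.

7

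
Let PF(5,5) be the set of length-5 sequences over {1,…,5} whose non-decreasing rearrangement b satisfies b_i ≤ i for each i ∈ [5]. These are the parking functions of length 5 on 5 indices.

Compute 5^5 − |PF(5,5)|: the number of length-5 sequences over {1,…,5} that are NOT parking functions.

Count = (6−5)·6^(5−1) = 1·1296 = 1296 (Konheim–Weiss)
One tuple (5,2,5,5,4) → sorted (2,4,5,5,5): b_1=2>1, not a PF.
5^5 − 1296 = 3125 − 1296 = 1829

1829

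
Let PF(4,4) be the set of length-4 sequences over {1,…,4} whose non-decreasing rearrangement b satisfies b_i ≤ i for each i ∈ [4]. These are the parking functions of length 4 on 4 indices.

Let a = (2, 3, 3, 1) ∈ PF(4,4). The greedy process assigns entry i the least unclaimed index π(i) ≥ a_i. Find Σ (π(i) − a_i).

1

Σπ = 10 ({1..4} each once); Σa = 2+3+3+1 = 9; disp = 10−9 = 1.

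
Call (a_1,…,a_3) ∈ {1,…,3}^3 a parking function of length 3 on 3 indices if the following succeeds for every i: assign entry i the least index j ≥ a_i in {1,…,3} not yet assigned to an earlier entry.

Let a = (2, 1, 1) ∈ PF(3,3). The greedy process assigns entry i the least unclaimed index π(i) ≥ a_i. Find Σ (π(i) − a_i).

Σπ = 6 ({1..3} each once); Σa = 2+1+1 = 4; disp = 6−4 = 2.

2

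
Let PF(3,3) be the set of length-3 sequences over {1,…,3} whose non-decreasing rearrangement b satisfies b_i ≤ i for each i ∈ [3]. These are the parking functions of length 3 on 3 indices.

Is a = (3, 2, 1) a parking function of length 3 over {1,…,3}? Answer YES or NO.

Order a: b = (1, 2, 3).
  b_1=1 ≤ 1
  b_2=2 ≤ 2
  b_3=3 ≤ 3
All bounds hold ⇒ YES

YES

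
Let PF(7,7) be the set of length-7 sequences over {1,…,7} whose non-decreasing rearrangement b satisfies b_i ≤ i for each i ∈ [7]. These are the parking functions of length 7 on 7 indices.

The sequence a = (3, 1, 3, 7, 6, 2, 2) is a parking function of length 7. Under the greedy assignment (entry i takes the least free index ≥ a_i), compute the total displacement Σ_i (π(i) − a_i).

4

Σπ(i) = 1+…+7 = 28; Σa = 3+1+3+7+6+2+2 = 24; disp = 28−24 = 4.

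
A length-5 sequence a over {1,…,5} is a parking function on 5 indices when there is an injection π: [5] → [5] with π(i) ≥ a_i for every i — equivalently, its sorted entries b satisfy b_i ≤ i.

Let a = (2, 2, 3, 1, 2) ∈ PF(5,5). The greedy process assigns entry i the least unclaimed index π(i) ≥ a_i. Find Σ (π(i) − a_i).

Σπ = 5·6/2 = 15 (π permutes [5]); Σa = 2+2+3+1+2 = 10; disp = 15−10 = 5.

5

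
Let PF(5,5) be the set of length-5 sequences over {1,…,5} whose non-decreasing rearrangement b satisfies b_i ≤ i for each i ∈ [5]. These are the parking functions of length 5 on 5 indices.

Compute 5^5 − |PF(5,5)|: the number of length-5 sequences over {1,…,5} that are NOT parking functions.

Count = (6−5)·6^(5−1) = 1 · 1296 = 1296 (Konheim–Weiss)
E.g. (5,5,3,1,5) → sorted (1,3,5,5,5): b_2=3>2, not a PF.
5^5 − 1296 = 3125 − 1296 = 1829

1829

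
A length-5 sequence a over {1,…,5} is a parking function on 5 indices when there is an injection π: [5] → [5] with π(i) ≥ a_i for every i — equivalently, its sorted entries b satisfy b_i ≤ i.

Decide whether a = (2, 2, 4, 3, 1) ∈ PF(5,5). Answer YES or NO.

YES

Sorted: b = (1, 2, 2, 3, 4).
  b_1=1 ≤ 1
  b_2=2 ≤ 2
  b_3=2 ≤ 3
  b_4=3 ≤ 4
  b_5=4 ≤ 5
All bounds hold ⇒ YES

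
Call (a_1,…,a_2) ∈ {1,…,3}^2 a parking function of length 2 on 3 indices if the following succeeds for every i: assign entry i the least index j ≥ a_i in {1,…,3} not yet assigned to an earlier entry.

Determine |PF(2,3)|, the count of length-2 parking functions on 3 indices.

8

Count = 2·4^1 = 2×4 = 8 (Pollak)
Check (2,3) → sorted (2,3): b_i ≤ 1+i ∀i, a PF.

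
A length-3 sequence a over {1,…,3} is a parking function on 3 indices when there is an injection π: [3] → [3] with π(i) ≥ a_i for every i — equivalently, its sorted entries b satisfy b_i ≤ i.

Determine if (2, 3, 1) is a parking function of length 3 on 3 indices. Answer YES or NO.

YES

Rearranged: b = (1, 2, 3).
  b_1=1 ≤ 1
  b_2=2 ≤ 2
  b_3=3 ≤ 3
All bounds hold ⇒ YES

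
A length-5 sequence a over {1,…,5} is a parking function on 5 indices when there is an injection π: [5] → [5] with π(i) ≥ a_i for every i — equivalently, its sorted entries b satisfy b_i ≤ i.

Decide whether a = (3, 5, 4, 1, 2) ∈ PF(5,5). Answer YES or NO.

YES

Rearranged: b = (1, 2, 3, 4, 5).
  b_1=1 ≤ 1
  b_2=2 ≤ 2
  b_3=3 ≤ 3
  b_4=4 ≤ 4
  b_5=5 ≤ 5
All bounds hold ⇒ YES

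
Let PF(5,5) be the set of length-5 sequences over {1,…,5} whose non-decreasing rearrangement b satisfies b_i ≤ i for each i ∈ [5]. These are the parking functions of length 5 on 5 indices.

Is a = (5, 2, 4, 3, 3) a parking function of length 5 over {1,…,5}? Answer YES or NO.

Rearranged: b = (2, 3, 3, 4, 5).
  b_1=2 > 1
  fails at i=1 ⇒ NO

NO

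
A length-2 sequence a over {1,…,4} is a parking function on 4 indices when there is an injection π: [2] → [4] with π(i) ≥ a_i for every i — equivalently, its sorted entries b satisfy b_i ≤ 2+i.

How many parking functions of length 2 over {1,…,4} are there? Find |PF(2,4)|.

Count = (5−2)·5^(2−1) = 3 · 5 = 15
E.g. (4,3) → sorted (3,4): b_i ≤ 2+i ∀i, a PF.

15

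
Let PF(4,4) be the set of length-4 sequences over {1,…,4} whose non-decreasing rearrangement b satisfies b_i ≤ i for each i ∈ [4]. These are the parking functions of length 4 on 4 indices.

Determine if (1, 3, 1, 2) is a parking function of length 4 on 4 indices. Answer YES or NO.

Rearranged: b = (1, 1, 2, 3).
  b_1=1 ≤ 1
  b_2=1 ≤ 2
  b_3=2 ≤ 3
  b_4=3 ≤ 4
All bounds hold ⇒ YES

YES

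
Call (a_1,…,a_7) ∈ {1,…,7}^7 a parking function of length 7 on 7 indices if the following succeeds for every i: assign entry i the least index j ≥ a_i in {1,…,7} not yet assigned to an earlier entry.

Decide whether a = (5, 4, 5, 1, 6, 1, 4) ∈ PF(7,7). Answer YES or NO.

Sorted: b = (1, 1, 4, 4, 5, 5, 6).
  b_1=1 ≤ 1
  b_2=1 ≤ 2
  b_3=4 > 3
  fails at i=3 ⇒ NO

NO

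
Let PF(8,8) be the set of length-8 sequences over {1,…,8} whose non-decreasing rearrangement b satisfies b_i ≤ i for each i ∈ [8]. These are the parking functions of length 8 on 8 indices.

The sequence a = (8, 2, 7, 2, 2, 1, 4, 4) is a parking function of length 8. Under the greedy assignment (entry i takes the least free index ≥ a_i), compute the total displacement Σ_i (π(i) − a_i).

Σπ = 8·9/2 = 36 (π permutes [8]); Σa = 8+2+7+2+2+1+4+4 = 30; disp = 36−30 = 6.

6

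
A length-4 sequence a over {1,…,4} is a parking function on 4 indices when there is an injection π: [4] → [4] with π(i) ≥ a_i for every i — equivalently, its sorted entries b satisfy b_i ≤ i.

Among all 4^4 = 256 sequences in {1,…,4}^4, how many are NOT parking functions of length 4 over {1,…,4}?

|PF| = (4−4+1)·(4+1)^(4−1) = 1×125 = 125 (Pollak)
Check (1,3,4,4) → sorted (1,3,4,4): b_2=3>2, not a PF.
Total 256; non-PF = 256−125 = 131

131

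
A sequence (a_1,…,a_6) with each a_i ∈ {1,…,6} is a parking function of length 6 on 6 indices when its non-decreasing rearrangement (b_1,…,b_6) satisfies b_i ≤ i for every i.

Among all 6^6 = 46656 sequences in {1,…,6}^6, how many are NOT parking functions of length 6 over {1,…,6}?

29849

Count = (7−6)·7^(6−1) = 1×16807 = 16807
Example (4,4,5,5,5,4) → sorted (4,4,4,5,5,5): b_1=4>1, not a PF.
So 46656 − 16807 = 29849 fail.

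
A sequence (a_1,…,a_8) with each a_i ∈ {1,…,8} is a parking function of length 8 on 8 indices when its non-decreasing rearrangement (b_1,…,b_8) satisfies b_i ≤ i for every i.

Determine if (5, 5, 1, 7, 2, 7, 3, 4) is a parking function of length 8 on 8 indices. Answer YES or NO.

Sorted: b = (1, 2, 3, 4, 5, 5, 7, 7).
  b_1=1 ≤ 1
  b_2=2 ≤ 2
  b_3=3 ≤ 3
  b_4=4 ≤ 4
  b_5=5 ≤ 5
  b_6=5 ≤ 6
  b_7=7 ≤ 7
  b_8=7 ≤ 8
All bounds hold ⇒ YES

YES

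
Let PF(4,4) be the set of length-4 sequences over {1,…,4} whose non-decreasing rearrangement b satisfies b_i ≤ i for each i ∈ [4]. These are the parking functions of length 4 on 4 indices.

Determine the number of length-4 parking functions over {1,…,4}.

|PF(4,4)| = (4+1−4)·(4+1)^{4−1} = 1·125 = 125 (Pollak)
Example (1,2,1,1) → sorted (1,1,1,2): b_i ≤ i ∀i, a PF.

125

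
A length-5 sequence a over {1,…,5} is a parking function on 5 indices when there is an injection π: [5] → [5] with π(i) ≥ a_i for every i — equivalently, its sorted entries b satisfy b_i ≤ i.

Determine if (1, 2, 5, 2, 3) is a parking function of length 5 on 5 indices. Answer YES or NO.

Rearranged: b = (1, 2, 2, 3, 5).
  b_1=1 ≤ 1
  b_2=2 ≤ 2
  b_3=2 ≤ 3
  b_4=3 ≤ 4
  b_5=5 ≤ 5
All bounds hold ⇒ YES

YES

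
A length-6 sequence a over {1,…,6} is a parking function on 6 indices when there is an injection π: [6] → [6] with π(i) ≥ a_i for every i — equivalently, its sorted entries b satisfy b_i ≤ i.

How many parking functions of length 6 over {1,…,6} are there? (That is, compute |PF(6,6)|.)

|PF| = 1·7^5 = 1×16807 = 16807 (Pollak)
Check (1,3,3,1,6,5) → sorted (1,1,3,3,5,6): b_i ≤ i ∀i, a PF.

16807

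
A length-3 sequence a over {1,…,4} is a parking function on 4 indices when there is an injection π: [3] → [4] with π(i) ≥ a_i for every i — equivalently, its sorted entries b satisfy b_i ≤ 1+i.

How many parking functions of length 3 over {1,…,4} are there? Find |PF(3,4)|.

Count = (4−3+1)·(4+1)^(3−1) = 2 · 25 = 50 (Konheim–Weiss)
Example (2,3,2) → sorted (2,2,3): b_i ≤ 1+i ∀i, a PF.

50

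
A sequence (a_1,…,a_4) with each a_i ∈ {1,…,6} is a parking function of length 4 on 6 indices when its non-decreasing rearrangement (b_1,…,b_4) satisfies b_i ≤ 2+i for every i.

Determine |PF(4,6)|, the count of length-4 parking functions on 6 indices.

|PF| = (6+1−4)·(6+1)^{4−1} = 3·343 = 1029
Check (5,3,4,1) → sorted (1,3,4,5): b_i ≤ 2+i ∀i, a PF.

1029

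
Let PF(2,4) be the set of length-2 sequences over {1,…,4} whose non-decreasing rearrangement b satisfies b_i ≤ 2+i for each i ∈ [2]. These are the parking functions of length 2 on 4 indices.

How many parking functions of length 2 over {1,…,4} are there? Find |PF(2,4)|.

15

|PF| = (4+1−2)·(4+1)^{2−1} = 3×5 = 15
Check (3,3) → sorted (3,3): b_i ≤ 2+i ∀i, a PF.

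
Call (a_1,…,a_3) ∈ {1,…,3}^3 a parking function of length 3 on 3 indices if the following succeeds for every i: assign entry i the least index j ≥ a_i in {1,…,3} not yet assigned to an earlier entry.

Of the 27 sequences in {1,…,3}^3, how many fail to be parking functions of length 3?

11

|PF(3,3)| = (4−3)·4^(3−1) = 1·16 = 16 (Konheim–Weiss)
E.g. (3,2,3) → sorted (2,3,3): b_1=2>1, not a PF.
So 27 − 16 = 11 fail.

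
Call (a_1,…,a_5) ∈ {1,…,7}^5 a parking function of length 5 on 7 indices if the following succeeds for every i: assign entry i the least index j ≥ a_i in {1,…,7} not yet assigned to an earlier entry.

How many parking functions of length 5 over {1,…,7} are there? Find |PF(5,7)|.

12288

|PF| = (7+1−5)·(7+1)^{5−1} = 3·4096 = 12288 (Konheim–Weiss)
E.g. (2,3,5,4,5) → sorted (2,3,4,5,5): b_i ≤ 2+i ∀i, a PF.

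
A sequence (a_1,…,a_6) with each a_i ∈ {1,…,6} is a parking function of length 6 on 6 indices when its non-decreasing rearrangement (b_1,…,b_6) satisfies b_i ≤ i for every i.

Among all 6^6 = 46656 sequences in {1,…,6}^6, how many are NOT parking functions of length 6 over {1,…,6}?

29849

|PF| = 1·7^5 = 1 · 16807 = 16807
Example (3,3,3,3,6,3) → sorted (3,3,3,3,3,6): b_1=3>1, not a PF.
So 46656 − 16807 = 29849 fail.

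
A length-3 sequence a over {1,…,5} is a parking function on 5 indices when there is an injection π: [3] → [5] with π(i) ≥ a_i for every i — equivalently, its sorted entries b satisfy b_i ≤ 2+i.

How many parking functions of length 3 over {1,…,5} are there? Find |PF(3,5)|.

Count = 3·6^2 = 3·36 = 108 (Konheim–Weiss)
One tuple (2,2,4) → sorted (2,2,4): b_i ≤ 2+i ∀i, a PF.

108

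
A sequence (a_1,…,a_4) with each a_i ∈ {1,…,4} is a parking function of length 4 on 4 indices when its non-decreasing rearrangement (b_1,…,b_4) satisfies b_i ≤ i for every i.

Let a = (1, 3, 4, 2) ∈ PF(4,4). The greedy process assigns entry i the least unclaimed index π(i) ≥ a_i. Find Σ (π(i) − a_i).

Σπ(i) = 1+…+4 = 10; Σa = 1+3+4+2 = 10; disp = 10−10 = 0.

0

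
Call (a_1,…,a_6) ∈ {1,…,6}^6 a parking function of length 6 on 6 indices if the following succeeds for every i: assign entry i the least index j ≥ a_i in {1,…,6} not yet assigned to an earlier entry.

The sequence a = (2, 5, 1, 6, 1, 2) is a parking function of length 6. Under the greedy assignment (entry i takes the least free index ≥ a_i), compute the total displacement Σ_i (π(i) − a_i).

Σπ = 21 ({1..6} each once); Σa = 2+5+1+6+1+2 = 17; disp = 21−17 = 4.

4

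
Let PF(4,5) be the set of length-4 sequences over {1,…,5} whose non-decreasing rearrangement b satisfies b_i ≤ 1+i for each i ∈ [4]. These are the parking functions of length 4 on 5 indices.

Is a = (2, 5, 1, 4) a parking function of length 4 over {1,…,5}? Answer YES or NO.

Sorted: b = (1, 2, 4, 5).
  b_1=1 ≤ 2
  b_2=2 ≤ 3
  b_3=4 ≤ 4
  b_4=5 ≤ 5
All bounds hold ⇒ YES

YES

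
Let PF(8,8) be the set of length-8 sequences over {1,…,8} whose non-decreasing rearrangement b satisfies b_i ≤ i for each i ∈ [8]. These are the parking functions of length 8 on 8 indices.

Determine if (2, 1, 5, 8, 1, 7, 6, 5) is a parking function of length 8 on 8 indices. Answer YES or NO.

NO

Order a: b = (1, 1, 2, 5, 5, 6, 7, 8).
  b_1=1 ≤ 1
  b_2=1 ≤ 2
  b_3=2 ≤ 3
  b_4=5 > 4
  fails at i=4 ⇒ NO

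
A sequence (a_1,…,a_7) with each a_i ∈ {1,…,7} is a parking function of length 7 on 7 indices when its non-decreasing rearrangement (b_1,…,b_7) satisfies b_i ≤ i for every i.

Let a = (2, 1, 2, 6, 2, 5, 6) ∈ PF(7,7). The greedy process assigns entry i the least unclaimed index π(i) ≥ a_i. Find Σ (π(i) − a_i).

Σπ = 7·8/2 = 28 (π permutes [7]); Σa = 2+1+2+6+2+5+6 = 24; disp = 28−24 = 4.

4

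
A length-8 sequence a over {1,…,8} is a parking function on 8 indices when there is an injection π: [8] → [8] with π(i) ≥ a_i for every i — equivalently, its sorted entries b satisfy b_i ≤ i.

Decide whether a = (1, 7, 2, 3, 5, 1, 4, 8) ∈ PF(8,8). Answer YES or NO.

YES

Order a: b = (1, 1, 2, 3, 4, 5, 7, 8).
  b_1=1 ≤ 1
  b_2=1 ≤ 2
  b_3=2 ≤ 3
  b_4=3 ≤ 4
  b_5=4 ≤ 5
  b_6=5 ≤ 6
  b_7=7 ≤ 7
  b_8=8 ≤ 8
All bounds hold ⇒ YES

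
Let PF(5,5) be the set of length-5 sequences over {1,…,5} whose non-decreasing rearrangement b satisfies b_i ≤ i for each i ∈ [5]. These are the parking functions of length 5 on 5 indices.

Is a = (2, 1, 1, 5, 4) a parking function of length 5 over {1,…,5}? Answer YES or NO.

YES

Sorted: b = (1, 1, 2, 4, 5).
  b_1=1 ≤ 1
  b_2=1 ≤ 2
  b_3=2 ≤ 3
  b_4=4 ≤ 4
  b_5=5 ≤ 5
All bounds hold ⇒ YES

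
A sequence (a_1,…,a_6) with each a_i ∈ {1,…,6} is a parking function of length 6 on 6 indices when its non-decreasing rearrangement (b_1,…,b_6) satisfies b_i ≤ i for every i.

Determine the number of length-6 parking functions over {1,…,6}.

#PF = (6+1−6)·(6+1)^{6−1} = 1·16807 = 16807
Example (3,5,1,4,1,5) → sorted (1,1,3,4,5,5): b_i ≤ i ∀i, a PF.

16807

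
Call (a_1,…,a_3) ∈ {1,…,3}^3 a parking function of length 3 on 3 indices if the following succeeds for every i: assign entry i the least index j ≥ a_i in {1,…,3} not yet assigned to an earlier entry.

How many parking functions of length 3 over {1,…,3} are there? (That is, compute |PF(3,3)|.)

16

|PF| = (3−3+1)·(3+1)^(3−1) = 1 · 16 = 16 (Pollak)
One tuple (1,1,3) → sorted (1,1,3): b_i ≤ i ∀i, a PF.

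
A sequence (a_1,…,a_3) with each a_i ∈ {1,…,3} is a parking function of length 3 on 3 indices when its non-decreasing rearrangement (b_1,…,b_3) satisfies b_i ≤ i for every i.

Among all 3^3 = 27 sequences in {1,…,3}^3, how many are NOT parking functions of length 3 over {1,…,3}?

11

|PF(3,3)| = (3+1−3)·(3+1)^{3−1} = 1×16 = 16 (Konheim–Weiss)
Check (2,3,2) → sorted (2,2,3): b_1=2>1, not a PF.
Total 27; non-PF = 27−16 = 11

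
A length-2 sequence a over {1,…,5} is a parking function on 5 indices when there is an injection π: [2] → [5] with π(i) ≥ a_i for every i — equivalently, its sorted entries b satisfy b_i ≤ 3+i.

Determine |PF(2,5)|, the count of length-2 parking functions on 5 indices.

|PF(2,5)| = (6−2)·6^(2−1) = 4 · 6 = 24
One tuple (2,3) → sorted (2,3): b_i ≤ 3+i ∀i, a PF.

24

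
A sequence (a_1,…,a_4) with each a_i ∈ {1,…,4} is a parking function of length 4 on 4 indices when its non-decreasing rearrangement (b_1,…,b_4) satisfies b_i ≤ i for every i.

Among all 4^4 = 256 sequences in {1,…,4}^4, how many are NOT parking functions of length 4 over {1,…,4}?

131

#PF = (5−4)·5^(4−1) = 1 · 125 = 125 [KW]
Example (2,4,4,3) → sorted (2,3,4,4): b_1=2>1, not a PF.
So 256 − 125 = 131 fail.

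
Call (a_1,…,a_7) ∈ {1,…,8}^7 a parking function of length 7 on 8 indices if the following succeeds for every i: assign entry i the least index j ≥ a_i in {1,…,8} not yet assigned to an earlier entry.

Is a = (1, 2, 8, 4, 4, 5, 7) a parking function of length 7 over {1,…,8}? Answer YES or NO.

YES

Order a: b = (1, 2, 4, 4, 5, 7, 8).
  b_1=1 ≤ 2
  b_2=2 ≤ 3
  b_3=4 ≤ 4
  b_4=4 ≤ 5
  b_5=5 ≤ 6
  b_6=7 ≤ 7
  b_7=8 ≤ 8
All bounds hold ⇒ YES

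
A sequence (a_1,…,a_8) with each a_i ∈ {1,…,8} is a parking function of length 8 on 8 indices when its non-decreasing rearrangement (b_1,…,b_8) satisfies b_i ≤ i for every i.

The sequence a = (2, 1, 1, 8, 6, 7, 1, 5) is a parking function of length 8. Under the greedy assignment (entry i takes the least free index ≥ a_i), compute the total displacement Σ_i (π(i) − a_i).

Σπ = 36 ({1..8} each once); Σa = 2+1+1+8+6+7+1+5 = 31; disp = 36−31 = 5.

5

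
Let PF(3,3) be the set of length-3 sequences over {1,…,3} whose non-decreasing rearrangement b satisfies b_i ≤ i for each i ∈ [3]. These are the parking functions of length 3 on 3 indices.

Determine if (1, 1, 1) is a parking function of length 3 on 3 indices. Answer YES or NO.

Order a: b = (1, 1, 1).
  b_1=1 ≤ 1
  b_2=1 ≤ 2
  b_3=1 ≤ 3
All bounds hold ⇒ YES

YES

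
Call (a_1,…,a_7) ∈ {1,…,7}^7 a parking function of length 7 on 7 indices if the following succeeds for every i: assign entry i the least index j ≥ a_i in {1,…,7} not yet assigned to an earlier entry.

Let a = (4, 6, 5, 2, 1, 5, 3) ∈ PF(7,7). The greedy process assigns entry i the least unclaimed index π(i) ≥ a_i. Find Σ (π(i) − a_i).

2

Σπ = 7·8/2 = 28 (π permutes [7]); Σa = 4+6+5+2+1+5+3 = 26; disp = 28−26 = 2.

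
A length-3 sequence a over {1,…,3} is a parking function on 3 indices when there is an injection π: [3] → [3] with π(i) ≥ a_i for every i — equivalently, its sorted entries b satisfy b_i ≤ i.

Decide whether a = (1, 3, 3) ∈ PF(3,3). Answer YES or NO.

Rearranged: b = (1, 3, 3).
  b_1=1 ≤ 1
  b_2=3 > 2
  fails at i=2 ⇒ NO

NO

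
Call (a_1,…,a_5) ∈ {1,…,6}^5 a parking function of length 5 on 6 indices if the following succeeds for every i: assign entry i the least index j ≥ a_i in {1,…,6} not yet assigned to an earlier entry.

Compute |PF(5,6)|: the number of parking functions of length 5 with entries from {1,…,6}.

4802

|PF(5,6)| = 2·7^4 = 2·2401 = 4802 [KW]
E.g. (5,1,1,2,3) → sorted (1,1,2,3,5): b_i ≤ 1+i ∀i, a PF.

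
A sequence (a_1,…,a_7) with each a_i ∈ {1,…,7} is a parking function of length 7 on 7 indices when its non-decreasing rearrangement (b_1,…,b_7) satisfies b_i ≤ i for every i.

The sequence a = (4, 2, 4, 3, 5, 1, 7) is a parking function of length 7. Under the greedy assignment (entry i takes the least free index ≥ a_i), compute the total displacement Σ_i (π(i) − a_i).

Σπ = 28 ({1..7} each once); Σa = 4+2+4+3+5+1+7 = 26; disp = 28−26 = 2.

2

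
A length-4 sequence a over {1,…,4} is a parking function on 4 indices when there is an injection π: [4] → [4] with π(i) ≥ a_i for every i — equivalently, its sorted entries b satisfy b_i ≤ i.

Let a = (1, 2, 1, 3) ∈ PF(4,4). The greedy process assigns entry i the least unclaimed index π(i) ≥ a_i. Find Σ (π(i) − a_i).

3

Σπ = 10 ({1..4} each once); Σa = 1+2+1+3 = 7; disp = 10−7 = 3.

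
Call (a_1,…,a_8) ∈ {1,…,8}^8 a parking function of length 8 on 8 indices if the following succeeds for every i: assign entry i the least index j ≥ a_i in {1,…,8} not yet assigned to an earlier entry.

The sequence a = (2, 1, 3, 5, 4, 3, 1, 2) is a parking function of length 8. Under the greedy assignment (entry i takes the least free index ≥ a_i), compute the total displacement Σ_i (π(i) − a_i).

15

Σπ = 8·9/2 = 36 (π permutes [8]); Σa = 2+1+3+5+4+3+1+2 = 21; disp = 36−21 = 15.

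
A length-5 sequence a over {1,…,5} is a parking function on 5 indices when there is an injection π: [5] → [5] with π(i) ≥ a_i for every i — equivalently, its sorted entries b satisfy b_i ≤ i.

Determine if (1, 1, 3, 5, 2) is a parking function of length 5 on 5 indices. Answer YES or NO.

Order a: b = (1, 1, 2, 3, 5).
  b_1=1 ≤ 1
  b_2=1 ≤ 2
  b_3=2 ≤ 3
  b_4=3 ≤ 4
  b_5=5 ≤ 5
All bounds hold ⇒ YES

YES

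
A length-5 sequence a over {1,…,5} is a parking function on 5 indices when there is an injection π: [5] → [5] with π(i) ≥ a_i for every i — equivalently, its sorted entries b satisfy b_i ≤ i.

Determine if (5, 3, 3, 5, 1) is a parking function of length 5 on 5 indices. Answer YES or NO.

Order a: b = (1, 3, 3, 5, 5).
  b_1=1 ≤ 1
  b_2=3 > 2
  fails at i=2 ⇒ NO

NO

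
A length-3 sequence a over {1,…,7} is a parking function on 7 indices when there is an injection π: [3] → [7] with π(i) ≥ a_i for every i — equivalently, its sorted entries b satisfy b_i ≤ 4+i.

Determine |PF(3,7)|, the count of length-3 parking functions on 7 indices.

320

|PF(3,7)| = (8−3)·8^(3−1) = 5·64 = 320 (Pollak)
Check (4,4,1) → sorted (1,4,4): b_i ≤ 4+i ∀i, a PF.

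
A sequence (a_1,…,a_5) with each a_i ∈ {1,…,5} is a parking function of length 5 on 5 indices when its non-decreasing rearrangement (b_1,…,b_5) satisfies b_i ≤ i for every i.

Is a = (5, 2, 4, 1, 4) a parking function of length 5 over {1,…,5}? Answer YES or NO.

NO

Sorted: b = (1, 2, 4, 4, 5).
  b_1=1 ≤ 1
  b_2=2 ≤ 2
  b_3=4 > 3
  fails at i=3 ⇒ NO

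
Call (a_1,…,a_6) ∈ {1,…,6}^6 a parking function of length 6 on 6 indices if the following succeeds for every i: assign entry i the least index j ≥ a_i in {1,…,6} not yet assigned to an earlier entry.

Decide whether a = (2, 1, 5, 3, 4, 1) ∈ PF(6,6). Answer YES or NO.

YES

Sorted: b = (1, 1, 2, 3, 4, 5).
  b_1=1 ≤ 1
  b_2=1 ≤ 2
  b_3=2 ≤ 3
  b_4=3 ≤ 4
  b_5=4 ≤ 5
  b_6=5 ≤ 6
All bounds hold ⇒ YES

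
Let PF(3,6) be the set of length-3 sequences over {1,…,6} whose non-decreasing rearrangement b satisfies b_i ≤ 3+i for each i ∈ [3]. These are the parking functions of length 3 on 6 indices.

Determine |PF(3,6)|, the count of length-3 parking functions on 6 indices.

196

|PF(3,6)| = (7−3)·7^(3−1) = 4×49 = 196 (Pollak)
One tuple (3,1,5) → sorted (1,3,5): b_i ≤ 3+i ∀i, a PF.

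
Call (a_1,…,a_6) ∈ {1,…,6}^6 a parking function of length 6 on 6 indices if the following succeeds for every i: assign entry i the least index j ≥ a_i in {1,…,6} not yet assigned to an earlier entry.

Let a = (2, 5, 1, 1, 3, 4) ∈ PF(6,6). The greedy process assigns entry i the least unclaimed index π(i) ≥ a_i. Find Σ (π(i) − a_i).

5

Σπ = 6·7/2 = 21 (π permutes [6]); Σa = 2+5+1+1+3+4 = 16; disp = 21−16 = 5.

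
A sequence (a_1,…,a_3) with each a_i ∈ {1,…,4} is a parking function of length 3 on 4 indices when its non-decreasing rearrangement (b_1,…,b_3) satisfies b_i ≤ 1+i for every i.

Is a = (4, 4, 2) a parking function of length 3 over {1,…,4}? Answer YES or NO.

NO

Rearranged: b = (2, 4, 4).
  b_1=2 ≤ 2
  b_2=4 > 3
  fails at i=2 ⇒ NO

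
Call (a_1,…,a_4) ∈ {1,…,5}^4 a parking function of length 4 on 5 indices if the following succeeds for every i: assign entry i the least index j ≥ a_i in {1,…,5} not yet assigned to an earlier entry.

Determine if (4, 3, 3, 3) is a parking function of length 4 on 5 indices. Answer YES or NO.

NO

Rearranged: b = (3, 3, 3, 4).
  b_1=3 > 2
  fails at i=1 ⇒ NO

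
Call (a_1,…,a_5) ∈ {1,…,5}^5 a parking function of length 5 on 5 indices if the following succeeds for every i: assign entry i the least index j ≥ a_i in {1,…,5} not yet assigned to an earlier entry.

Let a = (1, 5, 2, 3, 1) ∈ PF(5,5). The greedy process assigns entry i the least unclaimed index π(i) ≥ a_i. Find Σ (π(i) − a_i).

Σπ = 15 ({1..5} each once); Σa = 1+5+2+3+1 = 12; disp = 15−12 = 3.

3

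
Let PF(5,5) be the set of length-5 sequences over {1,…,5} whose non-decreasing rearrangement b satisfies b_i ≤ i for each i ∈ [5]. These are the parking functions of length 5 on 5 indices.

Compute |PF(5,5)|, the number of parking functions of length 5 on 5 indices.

1296

|PF(5,5)| = (5+1−5)·(5+1)^{5−1} = 1 · 1296 = 1296 (Pollak)
Check (1,2,4,1,4) → sorted (1,1,2,4,4): b_i ≤ i ∀i, a PF.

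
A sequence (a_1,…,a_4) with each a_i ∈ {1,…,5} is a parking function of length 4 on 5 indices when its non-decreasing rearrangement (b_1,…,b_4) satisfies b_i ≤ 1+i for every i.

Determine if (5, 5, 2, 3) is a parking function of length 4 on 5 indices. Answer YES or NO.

Order a: b = (2, 3, 5, 5).
  b_1=2 ≤ 2
  b_2=3 ≤ 3
  b_3=5 > 4
  fails at i=3 ⇒ NO

NO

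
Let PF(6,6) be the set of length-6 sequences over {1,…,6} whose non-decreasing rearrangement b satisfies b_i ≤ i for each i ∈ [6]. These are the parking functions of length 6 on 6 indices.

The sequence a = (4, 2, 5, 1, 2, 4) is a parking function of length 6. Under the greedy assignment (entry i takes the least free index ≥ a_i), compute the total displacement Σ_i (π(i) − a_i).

Σπ(i) = 1+…+6 = 21; Σa = 4+2+5+1+2+4 = 18; disp = 21−18 = 3.

3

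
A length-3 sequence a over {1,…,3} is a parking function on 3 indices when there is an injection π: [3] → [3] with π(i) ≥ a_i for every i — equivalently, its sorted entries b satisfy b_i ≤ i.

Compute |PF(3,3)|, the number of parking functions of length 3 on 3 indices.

16

#PF = 1·4^2 = 1×16 = 16 (Pollak)
E.g. (2,1,1) → sorted (1,1,2): b_i ≤ i ∀i, a PF.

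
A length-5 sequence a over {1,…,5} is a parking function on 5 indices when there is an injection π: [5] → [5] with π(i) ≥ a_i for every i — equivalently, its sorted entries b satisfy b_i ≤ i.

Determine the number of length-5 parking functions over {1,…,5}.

1296

#PF = (5−5+1)·(5+1)^(5−1) = 1×1296 = 1296 (Konheim–Weiss)
E.g. (2,4,1,4,2) → sorted (1,2,2,4,4): b_i ≤ i ∀i, a PF.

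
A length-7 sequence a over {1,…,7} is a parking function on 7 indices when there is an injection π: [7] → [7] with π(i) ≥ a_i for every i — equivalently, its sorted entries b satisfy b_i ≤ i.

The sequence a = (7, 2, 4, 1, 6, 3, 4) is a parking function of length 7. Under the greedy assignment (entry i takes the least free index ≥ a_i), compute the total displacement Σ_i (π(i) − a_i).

1

Σπ = 28 ({1..7} each once); Σa = 7+2+4+1+6+3+4 = 27; disp = 28−27 = 1.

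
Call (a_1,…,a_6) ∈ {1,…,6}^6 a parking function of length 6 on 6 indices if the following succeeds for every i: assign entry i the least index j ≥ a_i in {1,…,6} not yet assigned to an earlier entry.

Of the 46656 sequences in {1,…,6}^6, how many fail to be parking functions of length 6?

|PF(6,6)| = (6−6+1)·(6+1)^(6−1) = 1×16807 = 16807 (Pollak)
E.g. (4,4,5,4,6,5) → sorted (4,4,4,5,5,6): b_1=4>1, not a PF.
Total 46656; non-PF = 46656−16807 = 29849

29849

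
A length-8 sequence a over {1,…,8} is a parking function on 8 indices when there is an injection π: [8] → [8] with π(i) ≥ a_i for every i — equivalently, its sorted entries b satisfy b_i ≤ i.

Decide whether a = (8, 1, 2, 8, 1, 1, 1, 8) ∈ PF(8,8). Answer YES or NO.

NO

Order a: b = (1, 1, 1, 1, 2, 8, 8, 8).
  b_1=1 ≤ 1
  b_2=1 ≤ 2
  b_3=1 ≤ 3
  b_4=1 ≤ 4
  b_5=2 ≤ 5
  b_6=8 > 6
  fails at i=6 ⇒ NO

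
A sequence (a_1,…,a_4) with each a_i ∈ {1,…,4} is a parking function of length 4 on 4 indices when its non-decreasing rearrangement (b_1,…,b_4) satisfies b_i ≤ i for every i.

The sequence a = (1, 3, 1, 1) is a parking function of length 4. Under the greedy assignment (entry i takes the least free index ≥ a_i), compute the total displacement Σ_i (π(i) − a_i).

Σπ = 4·5/2 = 10 (π permutes [4]); Σa = 1+3+1+1 = 6; disp = 10−6 = 4.

4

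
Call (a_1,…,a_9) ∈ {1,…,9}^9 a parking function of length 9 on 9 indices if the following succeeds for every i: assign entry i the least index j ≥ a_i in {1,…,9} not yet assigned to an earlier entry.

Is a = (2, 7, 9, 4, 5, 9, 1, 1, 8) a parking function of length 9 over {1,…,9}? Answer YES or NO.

NO

Sorted: b = (1, 1, 2, 4, 5, 7, 8, 9, 9).
  b_1=1 ≤ 1
  b_2=1 ≤ 2
  b_3=2 ≤ 3
  b_4=4 ≤ 4
  b_5=5 ≤ 5
  b_6=7 > 6
  fails at i=6 ⇒ NO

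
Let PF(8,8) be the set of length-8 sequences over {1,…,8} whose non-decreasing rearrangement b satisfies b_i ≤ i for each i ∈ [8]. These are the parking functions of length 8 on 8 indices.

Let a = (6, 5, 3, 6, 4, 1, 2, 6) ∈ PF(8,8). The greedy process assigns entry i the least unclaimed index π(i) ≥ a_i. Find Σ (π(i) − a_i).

3

Σπ = 8·9/2 = 36 (π permutes [8]); Σa = 6+5+3+6+4+1+2+6 = 33; disp = 36−33 = 3.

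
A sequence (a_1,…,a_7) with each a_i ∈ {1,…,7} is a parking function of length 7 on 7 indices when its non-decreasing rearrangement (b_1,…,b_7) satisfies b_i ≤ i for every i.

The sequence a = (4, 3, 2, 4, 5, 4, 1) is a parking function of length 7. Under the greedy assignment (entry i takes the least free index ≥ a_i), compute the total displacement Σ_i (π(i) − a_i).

Σπ = 7·8/2 = 28 (π permutes [7]); Σa = 4+3+2+4+5+4+1 = 23; disp = 28−23 = 5.

5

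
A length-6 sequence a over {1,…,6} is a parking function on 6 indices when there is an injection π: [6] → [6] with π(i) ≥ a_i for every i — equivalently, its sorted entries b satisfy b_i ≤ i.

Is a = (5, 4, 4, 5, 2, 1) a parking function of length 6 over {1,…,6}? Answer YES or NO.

NO

Order a: b = (1, 2, 4, 4, 5, 5).
  b_1=1 ≤ 1
  b_2=2 ≤ 2
  b_3=4 > 3
  fails at i=3 ⇒ NO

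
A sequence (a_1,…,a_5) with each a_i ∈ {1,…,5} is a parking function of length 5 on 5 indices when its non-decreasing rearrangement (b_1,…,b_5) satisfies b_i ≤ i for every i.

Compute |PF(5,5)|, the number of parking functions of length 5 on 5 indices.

Count = (5+1−5)·(5+1)^{5−1} = 1·1296 = 1296 [KW]
E.g. (5,4,1,1,3) → sorted (1,1,3,4,5): b_i ≤ i ∀i, a PF.

1296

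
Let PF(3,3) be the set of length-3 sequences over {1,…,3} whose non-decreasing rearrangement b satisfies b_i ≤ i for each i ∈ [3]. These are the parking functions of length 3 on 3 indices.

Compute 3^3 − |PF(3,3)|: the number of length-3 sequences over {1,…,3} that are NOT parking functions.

|PF(3,3)| = (3−3+1)·(3+1)^(3−1) = 1×16 = 16
Example (3,3,3) → sorted (3,3,3): b_1=3>1, not a PF.
3^3 − 16 = 27 − 16 = 11

11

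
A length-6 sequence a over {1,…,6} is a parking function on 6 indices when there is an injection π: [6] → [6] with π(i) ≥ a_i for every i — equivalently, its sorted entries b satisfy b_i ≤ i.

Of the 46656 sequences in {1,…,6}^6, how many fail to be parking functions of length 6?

29849

#PF = (6+1−6)·(6+1)^{6−1} = 1×16807 = 16807 (Pollak)
One tuple (3,3,5,6,4,3) → sorted (3,3,3,4,5,6): b_1=3>1, not a PF.
Total 46656; non-PF = 46656−16807 = 29849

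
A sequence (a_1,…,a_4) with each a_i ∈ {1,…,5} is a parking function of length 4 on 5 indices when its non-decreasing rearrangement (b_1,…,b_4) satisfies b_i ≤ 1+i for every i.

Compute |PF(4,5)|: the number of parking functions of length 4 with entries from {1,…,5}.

432

#PF = (5−4+1)·(5+1)^(4−1) = 2 · 216 = 432
Example (1,5,2,3) → sorted (1,2,3,5): b_i ≤ 1+i ∀i, a PF.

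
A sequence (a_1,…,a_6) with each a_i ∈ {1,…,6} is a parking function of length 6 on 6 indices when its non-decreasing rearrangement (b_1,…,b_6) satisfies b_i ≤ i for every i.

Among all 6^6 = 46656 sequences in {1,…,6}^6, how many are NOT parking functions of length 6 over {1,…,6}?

29849

#PF = (7−6)·7^(6−1) = 1 · 16807 = 16807 [KW]
One tuple (6,3,2,6,6,4) → sorted (2,3,4,6,6,6): b_1=2>1, not a PF.
So 46656 − 16807 = 29849 fail.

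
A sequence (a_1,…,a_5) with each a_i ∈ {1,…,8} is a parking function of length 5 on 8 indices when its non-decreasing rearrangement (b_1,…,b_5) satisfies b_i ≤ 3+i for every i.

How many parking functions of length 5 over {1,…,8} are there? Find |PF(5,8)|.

26244

|PF| = 4·9^4 = 4×6561 = 26244 (Pollak)
One tuple (2,1,3,1,3) → sorted (1,1,2,3,3): b_i ≤ 3+i ∀i, a PF.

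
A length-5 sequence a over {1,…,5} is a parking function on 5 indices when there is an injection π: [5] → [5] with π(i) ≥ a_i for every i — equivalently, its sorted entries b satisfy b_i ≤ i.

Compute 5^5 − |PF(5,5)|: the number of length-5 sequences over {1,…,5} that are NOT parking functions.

1829

|PF(5,5)| = (5−5+1)·(5+1)^(5−1) = 1·1296 = 1296 (Konheim–Weiss)
Check (4,1,1,4,5) → sorted (1,1,4,4,5): b_3=4>3, not a PF.
So 3125 − 1296 = 1829 fail.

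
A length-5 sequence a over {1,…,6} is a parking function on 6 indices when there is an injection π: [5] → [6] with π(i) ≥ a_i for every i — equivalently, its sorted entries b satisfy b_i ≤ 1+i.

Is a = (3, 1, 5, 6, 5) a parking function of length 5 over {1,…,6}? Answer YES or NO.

Order a: b = (1, 3, 5, 5, 6).
  b_1=1 ≤ 2
  b_2=3 ≤ 3
  b_3=5 > 4
  fails at i=3 ⇒ NO

NO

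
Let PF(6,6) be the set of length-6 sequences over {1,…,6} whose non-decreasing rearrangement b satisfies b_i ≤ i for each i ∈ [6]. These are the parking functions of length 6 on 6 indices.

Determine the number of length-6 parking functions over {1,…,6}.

16807

|PF(6,6)| = (6+1−6)·(6+1)^{6−1} = 1 · 16807 = 16807 [KW]
Example (1,1,3,2,1,2) → sorted (1,1,1,2,2,3): b_i ≤ i ∀i, a PF.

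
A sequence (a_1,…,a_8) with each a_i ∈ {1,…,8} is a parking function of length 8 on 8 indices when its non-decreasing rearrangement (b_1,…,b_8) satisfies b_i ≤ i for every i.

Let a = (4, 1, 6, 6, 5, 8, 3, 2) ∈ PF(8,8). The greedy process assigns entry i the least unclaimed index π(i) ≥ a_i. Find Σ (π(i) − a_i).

Σπ(i) = 1+…+8 = 36; Σa = 4+1+6+6+5+8+3+2 = 35; disp = 36−35 = 1.

1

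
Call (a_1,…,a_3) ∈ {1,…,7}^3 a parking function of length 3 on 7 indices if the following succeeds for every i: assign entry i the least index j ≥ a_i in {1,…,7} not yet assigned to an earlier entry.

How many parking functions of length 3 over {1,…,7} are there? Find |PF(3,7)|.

|PF| = 5·8^2 = 5 · 64 = 320
One tuple (5,2,4) → sorted (2,4,5): b_i ≤ 4+i ∀i, a PF.

320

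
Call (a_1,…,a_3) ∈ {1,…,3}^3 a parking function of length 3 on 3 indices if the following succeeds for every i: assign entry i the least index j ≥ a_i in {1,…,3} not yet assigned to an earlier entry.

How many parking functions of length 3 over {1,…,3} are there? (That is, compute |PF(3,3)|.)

#PF = (3+1−3)·(3+1)^{3−1} = 1 · 16 = 16 (Pollak)
Check (1,1,1) → sorted (1,1,1): b_i ≤ i ∀i, a PF.

16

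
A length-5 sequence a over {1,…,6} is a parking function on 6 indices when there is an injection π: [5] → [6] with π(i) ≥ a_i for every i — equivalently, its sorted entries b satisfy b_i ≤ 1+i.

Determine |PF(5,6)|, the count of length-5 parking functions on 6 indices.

#PF = (6+1−5)·(6+1)^{5−1} = 2·2401 = 4802 (Konheim–Weiss)
One tuple (2,1,2,5,3) → sorted (1,2,2,3,5): b_i ≤ 1+i ∀i, a PF.

4802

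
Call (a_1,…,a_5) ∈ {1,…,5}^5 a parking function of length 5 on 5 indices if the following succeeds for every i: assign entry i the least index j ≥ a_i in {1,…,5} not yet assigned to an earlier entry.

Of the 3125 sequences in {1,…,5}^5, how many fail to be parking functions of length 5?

|PF| = (5+1−5)·(5+1)^{5−1} = 1 · 1296 = 1296
Example (5,4,3,2,3) → sorted (2,3,3,4,5): b_1=2>1, not a PF.
So 3125 − 1296 = 1829 fail.

1829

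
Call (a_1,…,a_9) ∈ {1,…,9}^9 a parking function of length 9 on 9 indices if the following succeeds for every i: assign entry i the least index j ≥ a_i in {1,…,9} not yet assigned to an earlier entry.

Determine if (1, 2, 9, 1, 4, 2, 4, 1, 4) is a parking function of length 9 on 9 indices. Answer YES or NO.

Rearranged: b = (1, 1, 1, 2, 2, 4, 4, 4, 9).
  b_1=1 ≤ 1
  b_2=1 ≤ 2
  b_3=1 ≤ 3
  b_4=2 ≤ 4
  b_5=2 ≤ 5
  b_6=4 ≤ 6
  b_7=4 ≤ 7
  b_8=4 ≤ 8
  b_9=9 ≤ 9
All bounds hold ⇒ YES

YES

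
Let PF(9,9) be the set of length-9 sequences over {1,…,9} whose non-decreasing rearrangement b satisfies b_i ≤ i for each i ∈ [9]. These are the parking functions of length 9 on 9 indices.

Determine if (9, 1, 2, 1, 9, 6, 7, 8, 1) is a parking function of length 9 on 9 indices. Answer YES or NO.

NO

Sorted: b = (1, 1, 1, 2, 6, 7, 8, 9, 9).
  b_1=1 ≤ 1
  b_2=1 ≤ 2
  b_3=1 ≤ 3
  b_4=2 ≤ 4
  b_5=6 > 5
  fails at i=5 ⇒ NO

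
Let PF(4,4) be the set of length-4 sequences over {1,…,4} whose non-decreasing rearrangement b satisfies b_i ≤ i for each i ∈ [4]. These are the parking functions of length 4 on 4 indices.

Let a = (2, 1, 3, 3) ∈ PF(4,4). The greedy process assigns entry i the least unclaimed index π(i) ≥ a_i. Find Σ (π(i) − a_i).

Σπ(i) = 1+…+4 = 10; Σa = 2+1+3+3 = 9; disp = 10−9 = 1.

1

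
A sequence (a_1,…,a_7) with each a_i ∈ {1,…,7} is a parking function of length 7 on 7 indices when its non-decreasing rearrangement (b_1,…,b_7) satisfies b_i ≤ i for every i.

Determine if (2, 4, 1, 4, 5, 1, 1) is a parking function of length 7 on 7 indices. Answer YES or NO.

YES

Sorted: b = (1, 1, 1, 2, 4, 4, 5).
  b_1=1 ≤ 1
  b_2=1 ≤ 2
  b_3=1 ≤ 3
  b_4=2 ≤ 4
  b_5=4 ≤ 5
  b_6=4 ≤ 6
  b_7=5 ≤ 7
All bounds hold ⇒ YES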